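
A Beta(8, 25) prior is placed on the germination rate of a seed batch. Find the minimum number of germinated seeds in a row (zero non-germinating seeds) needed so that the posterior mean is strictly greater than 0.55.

k = 23

After k germinated seeds and 0 non-germinating seeds the posterior is Beta(8+k, 25), with mean (8+k)/(8+25+k).
Set (8+k)/(33+k) > 0.55 and solve: k > (0.55·33 − 8)/(1 − 0.55) = 22.556.
The smallest integer exceeding 22.556 is 23.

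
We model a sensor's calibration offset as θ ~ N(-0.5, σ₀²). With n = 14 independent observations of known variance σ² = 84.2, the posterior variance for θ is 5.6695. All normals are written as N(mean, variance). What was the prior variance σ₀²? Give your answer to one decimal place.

σ₀² = 98.9

For the Normal–Normal model with known σ², precisions add: τ_n = τ₀ + n/σ².
So 1/σ₀² = 1/5.6695 − 14/84.2 = 0.176382 − 0.166271 = 0.010111.
Hence σ₀² = 1/0.010111 ≈ 98.9.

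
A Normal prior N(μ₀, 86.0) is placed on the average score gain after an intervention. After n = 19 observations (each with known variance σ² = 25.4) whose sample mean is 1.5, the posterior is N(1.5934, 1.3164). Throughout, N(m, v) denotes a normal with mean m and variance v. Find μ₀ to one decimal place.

μ₀ = 7.6

The posterior mean is a precision-weighted average: μ_n = (τ₀μ₀ + τ_data·x̄)/(τ₀+τ_data), with τ₀=1/σ₀² and τ_data=n/σ².
Here τ₀ = 1/86.0 = 0.011628 and τ_data = 19/25.4 = 0.748031, so τ_n = 0.759659.
Rearranging for μ₀: μ₀ = (μ_n·τ_n − τ_data·x̄)/τ₀ = (1.5934·0.759659 − 0.748031·1.5) / 0.011628 = 0.088394/0.011628 ≈ 7.6.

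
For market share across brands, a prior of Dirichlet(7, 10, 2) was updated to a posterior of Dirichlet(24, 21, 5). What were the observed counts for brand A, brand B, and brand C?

For a Dirichlet(α) prior with multinomial counts c, the posterior is Dirichlet(α + c) componentwise.
Counts are posterior − prior componentwise: 24−7=17, 21−10=11, 5−2=3.

counts (17, 11, 3)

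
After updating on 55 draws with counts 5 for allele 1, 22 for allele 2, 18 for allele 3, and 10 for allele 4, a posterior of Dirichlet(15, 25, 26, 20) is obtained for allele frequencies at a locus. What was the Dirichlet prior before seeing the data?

For a Dirichlet(α) prior with multinomial counts c, the posterior is Dirichlet(α + c) componentwise.
Subtract each count from the matching posterior parameter: 15−5=10, 25−22=3, 26−18=8, 20−10=10.

Dirichlet(10, 3, 8, 10)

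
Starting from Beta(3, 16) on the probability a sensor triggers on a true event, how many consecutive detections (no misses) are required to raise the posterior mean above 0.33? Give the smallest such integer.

k = 5

After k detections and 0 misses the posterior is Beta(3+k, 16), with mean (3+k)/(3+16+k).
Set (3+k)/(19+k) > 0.33 and solve: k > (0.33·19 − 3)/(1 − 0.33) = 4.881.
The smallest integer exceeding 4.881 is 5.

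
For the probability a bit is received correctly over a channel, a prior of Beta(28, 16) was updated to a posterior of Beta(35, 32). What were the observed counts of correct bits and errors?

7 correct bits and 16 errors

Beta is conjugate to the binomial likelihood: posterior = Beta(a+s, b+f).
Match parameters: s=35−28=7, f=32−16=16.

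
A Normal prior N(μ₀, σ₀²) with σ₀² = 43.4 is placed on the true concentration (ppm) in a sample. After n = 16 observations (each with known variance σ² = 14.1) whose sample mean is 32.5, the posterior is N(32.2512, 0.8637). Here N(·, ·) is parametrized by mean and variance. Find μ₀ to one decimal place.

μ₀ = 20.0

With known observation variance, the Normal–Normal posterior has precision τ_n = τ₀ + n/σ² and mean μ_n = (τ₀μ₀ + (n/σ²)x̄)/τ_n.
Here τ₀ = 1/43.4 = 0.023041 and τ_data = 16/14.1 = 1.134752, so τ_n = 1.157793.
Rearranging for μ₀: μ₀ = (μ_n·τ_n − τ_data·x̄)/τ₀ = (32.2512·1.157793 − 1.134752·32.5) / 0.023041 = 0.460774/0.023041 ≈ 20.0.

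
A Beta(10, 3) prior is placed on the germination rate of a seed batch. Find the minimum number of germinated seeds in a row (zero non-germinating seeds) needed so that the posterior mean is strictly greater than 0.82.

k = 4

After k germinated seeds and 0 non-germinating seeds the posterior is Beta(10+k, 3), with mean (10+k)/(10+3+k).
Set (10+k)/(13+k) > 0.82 and solve: k > (0.82·13 − 10)/(1 − 0.82) = 3.667.
The smallest integer exceeding 3.667 is 4.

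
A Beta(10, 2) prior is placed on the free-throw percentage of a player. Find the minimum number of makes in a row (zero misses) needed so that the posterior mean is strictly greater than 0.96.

k = 39

After k makes and 0 misses the posterior is Beta(10+k, 2), with mean (10+k)/(10+2+k).
Set (10+k)/(12+k) > 0.96 and solve: k > (0.96·12 − 10)/(1 − 0.96) = 38.000.
The smallest integer exceeding 38.000 is 39, and checking k=39: (49)/(51) = 0.9608 > 0.96.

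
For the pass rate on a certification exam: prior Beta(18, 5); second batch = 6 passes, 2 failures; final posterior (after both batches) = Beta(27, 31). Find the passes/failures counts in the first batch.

Because Beta–binomial updating is additive in the counts, the combined data contributed (α_post−α_prior, β_post−β_prior) successes and failures.
Total across both batches: 27−18=9 passes, 31−5=26 failures.
Subtract the second batch: 9−6=3 passes and 26−2=24 failures.

3 passes and 24 failures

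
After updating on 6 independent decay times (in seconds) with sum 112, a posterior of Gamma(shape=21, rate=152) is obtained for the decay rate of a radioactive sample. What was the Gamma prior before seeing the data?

For an exponential likelihood with a Gamma(α, β) prior on the rate, n observations with total T give posterior Gamma(α+n, β+T).
So α = 21 − 6 = 15 and β = 152 − 112 = 40.

Gamma(shape=15, rate=40)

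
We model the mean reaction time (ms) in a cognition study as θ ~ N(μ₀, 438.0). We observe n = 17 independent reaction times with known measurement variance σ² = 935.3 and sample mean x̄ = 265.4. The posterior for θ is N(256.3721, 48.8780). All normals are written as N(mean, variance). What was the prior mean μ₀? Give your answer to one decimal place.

With known observation variance, the Normal–Normal posterior has precision τ_n = τ₀ + n/σ² and mean μ_n = (τ₀μ₀ + (n/σ²)x̄)/τ_n.
Here τ₀ = 1/438.0 = 0.002283 and τ_data = 17/935.3 = 0.018176, so τ_n = 0.020459.
Rearranging for μ₀: μ₀ = (μ_n·τ_n − τ_data·x̄)/τ₀ = (256.3721·0.020459 − 0.018176·265.4) / 0.002283 = 0.421206/0.002283 ≈ 184.5.

μ₀ = 184.5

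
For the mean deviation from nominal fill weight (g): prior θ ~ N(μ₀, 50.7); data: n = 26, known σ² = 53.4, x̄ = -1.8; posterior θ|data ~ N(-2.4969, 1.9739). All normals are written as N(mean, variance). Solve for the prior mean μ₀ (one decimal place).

μ₀ = -19.7

The posterior mean is a precision-weighted average: μ_n = (τ₀μ₀ + τ_data·x̄)/(τ₀+τ_data), with τ₀=1/σ₀² and τ_data=n/σ².
Here τ₀ = 1/50.7 = 0.019724 and τ_data = 26/53.4 = 0.486891, so τ_n = 0.506615.
Rearranging for μ₀: μ₀ = (μ_n·τ_n − τ_data·x̄)/τ₀ = (-2.4969·0.506615 − 0.486891·-1.8) / 0.019724 = -0.388563/0.019724 ≈ -19.7.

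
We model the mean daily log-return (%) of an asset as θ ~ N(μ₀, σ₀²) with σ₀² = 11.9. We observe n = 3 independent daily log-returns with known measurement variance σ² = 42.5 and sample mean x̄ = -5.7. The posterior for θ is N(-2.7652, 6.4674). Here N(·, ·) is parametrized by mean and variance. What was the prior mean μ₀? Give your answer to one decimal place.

With known observation variance, the Normal–Normal posterior has precision τ_n = τ₀ + n/σ² and mean μ_n = (τ₀μ₀ + (n/σ²)x̄)/τ_n.
Here τ₀ = 1/11.9 = 0.084034 and τ_data = 3/42.5 = 0.070588, so τ_n = 0.154622.
Rearranging for μ₀: μ₀ = (μ_n·τ_n − τ_data·x̄)/τ₀ = (-2.7652·0.154622 − 0.070588·-5.7) / 0.084034 = -0.025209/0.084034 ≈ -0.3.

μ₀ = -0.3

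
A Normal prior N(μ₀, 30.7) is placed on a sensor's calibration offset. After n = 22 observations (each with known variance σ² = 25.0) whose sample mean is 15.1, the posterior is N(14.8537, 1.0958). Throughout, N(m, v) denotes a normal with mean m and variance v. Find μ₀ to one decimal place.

The posterior mean is a precision-weighted average: μ_n = (τ₀μ₀ + τ_data·x̄)/(τ₀+τ_data), with τ₀=1/σ₀² and τ_data=n/σ².
Here τ₀ = 1/30.7 = 0.032573 and τ_data = 22/25.0 = 0.880000, so τ_n = 0.912573.
Rearranging for μ₀: μ₀ = (μ_n·τ_n − τ_data·x̄)/τ₀ = (14.8537·0.912573 − 0.880000·15.1) / 0.032573 = 0.267086/0.032573 ≈ 8.2.

μ₀ = 8.2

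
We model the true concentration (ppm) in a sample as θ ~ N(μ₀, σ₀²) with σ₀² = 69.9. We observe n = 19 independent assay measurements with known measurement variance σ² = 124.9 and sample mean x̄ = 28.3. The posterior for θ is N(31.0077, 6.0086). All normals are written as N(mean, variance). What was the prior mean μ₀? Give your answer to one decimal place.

μ₀ = 59.8

With known observation variance, the Normal–Normal posterior has precision τ_n = τ₀ + n/σ² and mean μ_n = (τ₀μ₀ + (n/σ²)x̄)/τ_n.
Here τ₀ = 1/69.9 = 0.014306 and τ_data = 19/124.9 = 0.152122, so τ_n = 0.166428.
Rearranging for μ₀: μ₀ = (μ_n·τ_n − τ_data·x̄)/τ₀ = (31.0077·0.166428 − 0.152122·28.3) / 0.014306 = 0.855497/0.014306 ≈ 59.8.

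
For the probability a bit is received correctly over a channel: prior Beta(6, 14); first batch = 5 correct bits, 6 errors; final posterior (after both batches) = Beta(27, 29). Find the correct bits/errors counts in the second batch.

16 correct bits and 9 errors

Sequential conjugate updates are equivalent to a single update on the pooled data, so total successes = posterior α − prior α and total failures = posterior β − prior β.
Total across both batches: 27−6=21 correct bits, 29−14=15 errors.
Subtract the first batch: 21−5=16 correct bits and 15−6=9 errors.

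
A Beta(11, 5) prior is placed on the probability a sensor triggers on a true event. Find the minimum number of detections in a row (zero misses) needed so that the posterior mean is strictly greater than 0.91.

k = 40

After k detections and 0 misses the posterior is Beta(11+k, 5), with mean (11+k)/(11+5+k).
Set (11+k)/(16+k) > 0.91 and solve: k > (0.91·16 − 11)/(1 − 0.91) = 39.556.
The smallest integer exceeding 39.556 is 40.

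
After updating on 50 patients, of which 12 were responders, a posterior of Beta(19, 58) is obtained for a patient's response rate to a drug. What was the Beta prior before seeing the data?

Beta(7, 20)

Beta is conjugate to the binomial likelihood: posterior = Beta(a+s, b+f).
So a = 19 − 12 = 7 and b = 58 − 38 = 20.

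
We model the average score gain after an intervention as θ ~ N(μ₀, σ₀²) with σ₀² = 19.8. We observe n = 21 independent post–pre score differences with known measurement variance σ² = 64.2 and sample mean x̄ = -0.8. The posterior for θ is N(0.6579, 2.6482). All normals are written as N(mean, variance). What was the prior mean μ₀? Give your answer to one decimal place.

The posterior mean is a precision-weighted average: μ_n = (τ₀μ₀ + τ_data·x̄)/(τ₀+τ_data), with τ₀=1/σ₀² and τ_data=n/σ².
Here τ₀ = 1/19.8 = 0.050505 and τ_data = 21/64.2 = 0.327103, so τ_n = 0.377608.
Rearranging for μ₀: μ₀ = (μ_n·τ_n − τ_data·x̄)/τ₀ = (0.6579·0.377608 − 0.327103·-0.8) / 0.050505 = 0.510111/0.050505 ≈ 10.1.

μ₀ = 10.1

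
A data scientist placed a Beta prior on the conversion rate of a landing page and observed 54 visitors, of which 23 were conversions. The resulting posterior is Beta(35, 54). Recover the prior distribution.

Beta is conjugate to the binomial likelihood: posterior = Beta(a+s, b+f).
Subtract the data counts: 35−23=12, 54−31=23.

Beta(12, 23)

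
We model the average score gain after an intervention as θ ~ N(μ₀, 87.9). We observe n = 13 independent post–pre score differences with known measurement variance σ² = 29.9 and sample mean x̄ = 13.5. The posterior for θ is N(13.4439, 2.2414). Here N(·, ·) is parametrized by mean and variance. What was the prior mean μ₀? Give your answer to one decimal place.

With known observation variance, the Normal–Normal posterior has precision τ_n = τ₀ + n/σ² and mean μ_n = (τ₀μ₀ + (n/σ²)x̄)/τ_n.
Here τ₀ = 1/87.9 = 0.011377 and τ_data = 13/29.9 = 0.434783, so τ_n = 0.446160.
Rearranging for μ₀: μ₀ = (μ_n·τ_n − τ_data·x̄)/τ₀ = (13.4439·0.446160 − 0.434783·13.5) / 0.011377 = 0.128560/0.011377 ≈ 11.3.

μ₀ = 11.3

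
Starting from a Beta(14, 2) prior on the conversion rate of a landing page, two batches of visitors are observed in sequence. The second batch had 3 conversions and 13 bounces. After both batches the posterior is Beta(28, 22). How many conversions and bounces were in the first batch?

Because Beta–binomial updating is additive in the counts, the combined data contributed (α_post−α_prior, β_post−β_prior) successes and failures.
Total across both batches: 28−14=14 conversions, 22−2=20 bounces.
Subtract the second batch: 14−3=11 conversions and 20−13=7 bounces.

11 conversions and 7 bounces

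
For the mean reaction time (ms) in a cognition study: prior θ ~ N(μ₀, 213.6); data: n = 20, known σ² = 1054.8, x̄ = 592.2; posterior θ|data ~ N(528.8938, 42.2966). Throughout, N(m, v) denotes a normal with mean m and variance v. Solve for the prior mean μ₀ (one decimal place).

μ₀ = 272.5

The posterior mean is a precision-weighted average: μ_n = (τ₀μ₀ + τ_data·x̄)/(τ₀+τ_data), with τ₀=1/σ₀² and τ_data=n/σ².
Here τ₀ = 1/213.6 = 0.004682 and τ_data = 20/1054.8 = 0.018961, so τ_n = 0.023643.
Rearranging for μ₀: μ₀ = (μ_n·τ_n − τ_data·x̄)/τ₀ = (528.8938·0.023643 − 0.018961·592.2) / 0.004682 = 1.275932/0.004682 ≈ 272.5.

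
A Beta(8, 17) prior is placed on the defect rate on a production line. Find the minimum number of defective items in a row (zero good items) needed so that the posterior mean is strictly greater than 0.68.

k = 29

After k defective items and 0 good items the posterior is Beta(8+k, 17), with mean (8+k)/(8+17+k).
Set (8+k)/(25+k) > 0.68 and solve: k > (0.68·25 − 8)/(1 − 0.68) = 28.125.
The smallest integer exceeding 28.125 is 29.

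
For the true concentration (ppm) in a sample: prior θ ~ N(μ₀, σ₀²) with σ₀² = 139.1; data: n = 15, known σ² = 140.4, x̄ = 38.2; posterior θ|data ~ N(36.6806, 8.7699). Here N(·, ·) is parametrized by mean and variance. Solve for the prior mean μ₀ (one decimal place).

μ₀ = 14.1

The posterior mean is a precision-weighted average: μ_n = (τ₀μ₀ + τ_data·x̄)/(τ₀+τ_data), with τ₀=1/σ₀² and τ_data=n/σ².
Here τ₀ = 1/139.1 = 0.007189 and τ_data = 15/140.4 = 0.106838, so τ_n = 0.114027.
Rearranging for μ₀: μ₀ = (μ_n·τ_n − τ_data·x̄)/τ₀ = (36.6806·0.114027 − 0.106838·38.2) / 0.007189 = 0.101367/0.007189 ≈ 14.1.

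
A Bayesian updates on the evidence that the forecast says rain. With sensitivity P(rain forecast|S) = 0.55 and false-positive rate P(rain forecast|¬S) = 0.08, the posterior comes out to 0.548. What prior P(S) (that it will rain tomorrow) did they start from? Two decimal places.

In odds form, posterior odds = prior odds × likelihood ratio, so prior odds = posterior odds ÷ LR.
Posterior odds = 0.548/(1−0.548) = 1.2124. LR = 0.55/0.08 = 6.8750.
Prior odds = 1.2124/6.8750 = 0.1763, so P(S) = 0.1763/(1+0.1763) ≈ 0.15.

P(S) = 0.15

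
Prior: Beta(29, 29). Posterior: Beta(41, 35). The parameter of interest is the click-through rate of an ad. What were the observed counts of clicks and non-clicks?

12 clicks and 6 non-clicks

A Beta(a, b) prior with s successes and f failures in binomial data gives a Beta(a+s, b+f) posterior.
So s = 41 − 29 = 12 and f = 35 − 29 = 6.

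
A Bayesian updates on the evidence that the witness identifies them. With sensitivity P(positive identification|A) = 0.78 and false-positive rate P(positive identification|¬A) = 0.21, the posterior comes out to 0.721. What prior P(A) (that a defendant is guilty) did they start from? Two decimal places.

P(A) = 0.41

Bayes' rule in odds form gives O(A|E) = O(A)·[P(E|A)/P(E|¬A)], hence O(A) = O(A|E)/LR.
Posterior odds = 0.721/(1−0.721) = 2.5842. LR = 0.78/0.21 = 3.7143.
Prior odds = 2.5842/3.7143 = 0.6957, so P(A) = 0.6957/(1+0.6957) ≈ 0.41.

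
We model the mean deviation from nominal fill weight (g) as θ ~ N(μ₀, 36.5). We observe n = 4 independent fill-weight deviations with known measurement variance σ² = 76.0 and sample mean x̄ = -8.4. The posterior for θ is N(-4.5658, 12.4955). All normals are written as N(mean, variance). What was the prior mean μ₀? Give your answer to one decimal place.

μ₀ = 2.8

The posterior mean is a precision-weighted average: μ_n = (τ₀μ₀ + τ_data·x̄)/(τ₀+τ_data), with τ₀=1/σ₀² and τ_data=n/σ².
Here τ₀ = 1/36.5 = 0.027397 and τ_data = 4/76.0 = 0.052632, so τ_n = 0.080029.
Rearranging for μ₀: μ₀ = (μ_n·τ_n − τ_data·x̄)/τ₀ = (-4.5658·0.080029 − 0.052632·-8.4) / 0.027397 = 0.076712/0.027397 ≈ 2.8.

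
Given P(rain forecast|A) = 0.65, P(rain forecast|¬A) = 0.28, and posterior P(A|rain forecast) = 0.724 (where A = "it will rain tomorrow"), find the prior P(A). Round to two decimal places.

In odds form, posterior odds = prior odds × likelihood ratio, so prior odds = posterior odds ÷ LR.
Posterior odds = 0.724/(1−0.724) = 2.6232. LR = 0.65/0.28 = 2.3214.
Prior odds = 2.6232/2.3214 = 1.1300, so P(A) = 1.1300/(1+1.1300) ≈ 0.53.

P(A) = 0.53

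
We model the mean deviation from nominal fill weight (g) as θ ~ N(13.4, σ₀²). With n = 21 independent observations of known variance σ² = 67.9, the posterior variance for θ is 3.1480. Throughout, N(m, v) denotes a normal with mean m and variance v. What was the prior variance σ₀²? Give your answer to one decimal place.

Posterior precision equals prior precision plus data precision: 1/σ_n² = 1/σ₀² + n/σ².
So 1/σ₀² = 1/3.1480 − 21/67.9 = 0.317662 − 0.309278 = 0.008384.
Hence σ₀² = 1/0.008384 ≈ 119.3.

σ₀² = 119.3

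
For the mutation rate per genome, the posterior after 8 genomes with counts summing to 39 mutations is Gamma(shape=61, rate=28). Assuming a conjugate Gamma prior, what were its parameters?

A Gamma(α, β) prior (rate parametrization) on a Poisson rate with n observations summing to S gives posterior Gamma(α+S, β+n).
So α = 61 − 39 = 22 and β = 28 − 8 = 20.

Gamma(shape=22, rate=20)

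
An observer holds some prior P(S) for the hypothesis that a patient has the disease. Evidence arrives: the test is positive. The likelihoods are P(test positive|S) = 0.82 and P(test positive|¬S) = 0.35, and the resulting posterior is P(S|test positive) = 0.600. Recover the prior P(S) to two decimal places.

In odds form, posterior odds = prior odds × likelihood ratio, so prior odds = posterior odds ÷ LR.
Posterior odds = 0.600/(1−0.600) = 1.5000. LR = 0.82/0.35 = 2.3429.
Prior odds = 1.5000/2.3429 = 0.6402, so P(S) = 0.6402/(1+0.6402) ≈ 0.39.

P(S) = 0.39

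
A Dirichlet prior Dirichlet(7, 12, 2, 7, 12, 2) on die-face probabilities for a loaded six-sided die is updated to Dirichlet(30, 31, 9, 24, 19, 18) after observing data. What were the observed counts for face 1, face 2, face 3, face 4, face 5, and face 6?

counts (23, 19, 7, 17, 7, 16)

For a Dirichlet(α) prior with multinomial counts c, the posterior is Dirichlet(α + c) componentwise.
Counts are posterior − prior componentwise: 30−7=23, 31−12=19, 9−2=7, 24−7=17, 19−12=7, 18−2=16.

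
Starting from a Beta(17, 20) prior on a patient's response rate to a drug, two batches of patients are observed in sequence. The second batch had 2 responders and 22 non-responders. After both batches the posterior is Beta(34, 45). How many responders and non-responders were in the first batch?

Because Beta–binomial updating is additive in the counts, the combined data contributed (α_post−α_prior, β_post−β_prior) successes and failures.
Total across both batches: 34−17=17 responders, 45−20=25 non-responders.
Subtract the second batch: 17−2=15 responders and 25−22=3 non-responders.

15 responders and 3 non-responders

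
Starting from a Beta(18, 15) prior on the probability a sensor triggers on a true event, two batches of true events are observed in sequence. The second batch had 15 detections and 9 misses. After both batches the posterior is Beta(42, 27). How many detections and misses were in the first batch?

9 detections and 3 misses

Because Beta–binomial updating is additive in the counts, the combined data contributed (α_post−α_prior, β_post−β_prior) successes and failures.
Total across both batches: 42−18=24 detections, 27−15=12 misses.
Subtract the second batch: 24−15=9 detections and 12−9=3 misses.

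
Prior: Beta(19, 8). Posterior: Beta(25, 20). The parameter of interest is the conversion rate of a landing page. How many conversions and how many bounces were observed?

6 conversions and 12 bounces

Beta is conjugate to the binomial likelihood: posterior = Beta(α+s, β+f).
So s = 25 − 19 = 6 and f = 20 − 8 = 12.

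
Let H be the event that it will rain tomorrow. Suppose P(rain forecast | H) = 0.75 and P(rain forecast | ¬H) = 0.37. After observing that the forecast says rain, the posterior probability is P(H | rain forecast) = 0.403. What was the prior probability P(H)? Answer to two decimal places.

P(H) = 0.25

In odds form, posterior odds = prior odds × likelihood ratio, so prior odds = posterior odds ÷ LR.
Posterior odds = 0.403/(1−0.403) = 0.6750. LR = 0.75/0.37 = 2.0270.
Prior odds = 0.6750/2.0270 = 0.3330, so P(H) = 0.3330/(1+0.3330) ≈ 0.25.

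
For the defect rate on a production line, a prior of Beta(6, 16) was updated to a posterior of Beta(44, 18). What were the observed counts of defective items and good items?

38 defective items and 2 good items

Beta is conjugate to the binomial likelihood: posterior = Beta(α+s, β+f).
So s = 44 − 6 = 38 and f = 18 − 16 = 2.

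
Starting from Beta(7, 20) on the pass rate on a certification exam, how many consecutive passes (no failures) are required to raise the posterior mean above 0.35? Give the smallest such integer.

k = 4

After k passes and 0 failures the posterior is Beta(7+k, 20), with mean (7+k)/(7+20+k).
Set (7+k)/(27+k) > 0.35 and solve: k > (0.35·27 − 7)/(1 − 0.35) = 3.769.
The smallest integer exceeding 3.769 is 4, and checking k=4: (11)/(31) = 0.3548 > 0.35.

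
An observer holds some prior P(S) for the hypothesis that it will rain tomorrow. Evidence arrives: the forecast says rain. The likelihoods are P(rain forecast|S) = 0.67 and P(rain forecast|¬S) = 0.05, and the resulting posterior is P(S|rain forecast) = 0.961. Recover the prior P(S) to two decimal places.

P(S) = 0.65

Bayes' rule in odds form gives O(S|E) = O(S)·[P(E|S)/P(E|¬S)], hence O(S) = O(S|E)/LR.
Posterior odds = 0.961/(1−0.961) = 24.6410. LR = 0.67/0.05 = 13.4000.
Prior odds = 24.6410/13.4000 = 1.8389, so P(S) = 1.8389/(1+1.8389) ≈ 0.65.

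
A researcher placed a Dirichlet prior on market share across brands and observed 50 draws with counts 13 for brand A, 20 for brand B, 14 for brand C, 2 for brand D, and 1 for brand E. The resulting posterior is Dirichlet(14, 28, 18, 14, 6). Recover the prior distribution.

For a Dirichlet(α) prior with multinomial counts c, the posterior is Dirichlet(α + c) componentwise.
Subtract each count from the matching posterior parameter: 14−13=1, 28−20=8, 18−14=4, 14−2=12, 6−1=5.

Dirichlet(1, 8, 4, 12, 5)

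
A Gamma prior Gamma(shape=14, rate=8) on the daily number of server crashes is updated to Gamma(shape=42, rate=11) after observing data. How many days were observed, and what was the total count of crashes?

n = 3 days with total 28 crashes

Gamma–Poisson conjugacy: posterior shape = α + Σxᵢ, posterior rate = β + n.
Matching: Σxᵢ = 42 − 14 = 28 and n = 11 − 8 = 3.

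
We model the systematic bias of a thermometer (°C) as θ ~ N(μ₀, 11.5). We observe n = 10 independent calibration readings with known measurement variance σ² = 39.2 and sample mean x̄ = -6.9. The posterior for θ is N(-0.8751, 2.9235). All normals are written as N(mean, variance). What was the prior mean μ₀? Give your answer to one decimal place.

The posterior mean is a precision-weighted average: μ_n = (τ₀μ₀ + τ_data·x̄)/(τ₀+τ_data), with τ₀=1/σ₀² and τ_data=n/σ².
Here τ₀ = 1/11.5 = 0.086957 and τ_data = 10/39.2 = 0.255102, so τ_n = 0.342059.
Rearranging for μ₀: μ₀ = (μ_n·τ_n − τ_data·x̄)/τ₀ = (-0.8751·0.342059 − 0.255102·-6.9) / 0.086957 = 1.460868/0.086957 ≈ 16.8.

μ₀ = 16.8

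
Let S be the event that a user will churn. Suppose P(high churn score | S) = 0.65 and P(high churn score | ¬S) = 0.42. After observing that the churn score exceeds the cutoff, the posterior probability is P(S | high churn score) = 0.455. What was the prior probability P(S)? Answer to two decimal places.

P(S) = 0.35

In odds form, posterior odds = prior odds × likelihood ratio, so prior odds = posterior odds ÷ LR.
Posterior odds = 0.455/(1−0.455) = 0.8349. LR = 0.65/0.42 = 1.5476.
Prior odds = 0.8349/1.5476 = 0.5395, so P(S) = 0.5395/(1+0.5395) ≈ 0.35.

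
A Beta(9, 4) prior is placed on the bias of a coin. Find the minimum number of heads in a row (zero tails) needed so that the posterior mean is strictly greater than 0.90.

k = 28

After k heads and 0 tails the posterior is Beta(9+k, 4), with mean (9+k)/(9+4+k).
Set (9+k)/(13+k) > 0.90 and solve: k > (0.90·13 − 9)/(1 − 0.90) = 27.000.
The smallest integer exceeding 27.000 is 28.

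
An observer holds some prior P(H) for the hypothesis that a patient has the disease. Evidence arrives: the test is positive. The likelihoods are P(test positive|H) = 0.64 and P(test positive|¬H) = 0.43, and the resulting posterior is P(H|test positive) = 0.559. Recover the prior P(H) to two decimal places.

Bayes' rule in odds form gives O(H|E) = O(H)·[P(E|H)/P(E|¬H)], hence O(H) = O(H|E)/LR.
Posterior odds = 0.559/(1−0.559) = 1.2676. LR = 0.64/0.43 = 1.4884.
Prior odds = 1.2676/1.4884 = 0.8517, so P(H) = 0.8517/(1+0.8517) ≈ 0.46.

P(H) = 0.46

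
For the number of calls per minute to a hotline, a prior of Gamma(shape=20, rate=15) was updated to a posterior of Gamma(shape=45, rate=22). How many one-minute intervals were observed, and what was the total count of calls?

Gamma–Poisson conjugacy: posterior shape = α + Σxᵢ, posterior rate = β + n.
Matching: Σxᵢ = 45 − 20 = 25 and n = 22 − 15 = 7.

n = 7 one-minute intervals with total 25 calls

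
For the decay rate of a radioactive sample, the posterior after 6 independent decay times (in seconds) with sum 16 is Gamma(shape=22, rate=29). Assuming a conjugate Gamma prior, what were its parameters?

Gamma–exponential conjugacy: posterior shape = α + n, posterior rate = β + Σtᵢ.
So α = 22 − 6 = 16 and β = 29 − 16 = 13.

Gamma(shape=16, rate=13)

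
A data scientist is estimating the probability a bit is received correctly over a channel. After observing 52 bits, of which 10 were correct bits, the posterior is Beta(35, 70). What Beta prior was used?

Beta is conjugate to the binomial likelihood: posterior = Beta(α+s, β+f).
Subtract the data counts: 35−10=25, 70−42=28.

Beta(25, 28)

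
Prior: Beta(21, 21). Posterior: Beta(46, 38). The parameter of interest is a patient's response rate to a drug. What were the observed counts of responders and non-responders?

Beta is conjugate to the binomial likelihood: posterior = Beta(α+s, β+f).
Match parameters: s=46−21=25, f=38−21=17.

25 responders and 17 non-responders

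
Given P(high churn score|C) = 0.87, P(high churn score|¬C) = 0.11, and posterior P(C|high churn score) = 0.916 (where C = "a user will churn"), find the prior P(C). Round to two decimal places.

Bayes' rule in odds form gives O(C|E) = O(C)·[P(E|C)/P(E|¬C)], hence O(C) = O(C|E)/LR.
Posterior odds = 0.916/(1−0.916) = 10.9048. LR = 0.87/0.11 = 7.9091.
Prior odds = 10.9048/7.9091 = 1.3788, so P(C) = 1.3788/(1+1.3788) ≈ 0.58.

P(C) = 0.58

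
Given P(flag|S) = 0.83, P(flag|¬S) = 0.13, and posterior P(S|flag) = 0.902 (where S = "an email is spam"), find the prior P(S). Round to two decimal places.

Bayes' rule in odds form gives O(S|E) = O(S)·[P(E|S)/P(E|¬S)], hence O(S) = O(S|E)/LR.
Posterior odds = 0.902/(1−0.902) = 9.2041. LR = 0.83/0.13 = 6.3846.
Prior odds = 9.2041/6.3846 = 1.4416, so P(S) = 1.4416/(1+1.4416) ≈ 0.59.

P(S) = 0.59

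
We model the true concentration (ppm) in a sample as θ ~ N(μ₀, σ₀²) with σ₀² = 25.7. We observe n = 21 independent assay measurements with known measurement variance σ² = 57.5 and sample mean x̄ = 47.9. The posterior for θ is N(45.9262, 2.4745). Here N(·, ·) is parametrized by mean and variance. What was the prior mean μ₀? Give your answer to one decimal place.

The posterior mean is a precision-weighted average: μ_n = (τ₀μ₀ + τ_data·x̄)/(τ₀+τ_data), with τ₀=1/σ₀² and τ_data=n/σ².
Here τ₀ = 1/25.7 = 0.038911 and τ_data = 21/57.5 = 0.365217, so τ_n = 0.404128.
Rearranging for μ₀: μ₀ = (μ_n·τ_n − τ_data·x̄)/τ₀ = (45.9262·0.404128 − 0.365217·47.9) / 0.038911 = 1.066169/0.038911 ≈ 27.4.

μ₀ = 27.4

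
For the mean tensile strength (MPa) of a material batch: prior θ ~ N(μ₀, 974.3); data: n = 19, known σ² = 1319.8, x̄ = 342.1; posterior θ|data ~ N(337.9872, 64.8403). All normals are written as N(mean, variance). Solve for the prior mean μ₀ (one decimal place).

μ₀ = 280.3

The posterior mean is a precision-weighted average: μ_n = (τ₀μ₀ + τ_data·x̄)/(τ₀+τ_data), with τ₀=1/σ₀² and τ_data=n/σ².
Here τ₀ = 1/974.3 = 0.001026 and τ_data = 19/1319.8 = 0.014396, so τ_n = 0.015422.
Rearranging for μ₀: μ₀ = (μ_n·τ_n − τ_data·x̄)/τ₀ = (337.9872·0.015422 − 0.014396·342.1) / 0.001026 = 0.287567/0.001026 ≈ 280.3.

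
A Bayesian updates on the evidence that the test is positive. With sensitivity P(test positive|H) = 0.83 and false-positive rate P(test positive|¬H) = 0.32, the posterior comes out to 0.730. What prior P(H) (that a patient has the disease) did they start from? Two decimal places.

P(H) = 0.51

In odds form, posterior odds = prior odds × likelihood ratio, so prior odds = posterior odds ÷ LR.
Posterior odds = 0.730/(1−0.730) = 2.7037. LR = 0.83/0.32 = 2.5938.
Prior odds = 2.7037/2.5938 = 1.0424, so P(H) = 1.0424/(1+1.0424) ≈ 0.51.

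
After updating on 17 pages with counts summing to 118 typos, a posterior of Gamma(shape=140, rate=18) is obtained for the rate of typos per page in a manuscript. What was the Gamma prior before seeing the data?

Gamma(shape=22, rate=1)

Gamma–Poisson conjugacy: posterior shape = α + Σxᵢ, posterior rate = β + n.
So α = 140 − 118 = 22 and β = 18 − 17 = 1.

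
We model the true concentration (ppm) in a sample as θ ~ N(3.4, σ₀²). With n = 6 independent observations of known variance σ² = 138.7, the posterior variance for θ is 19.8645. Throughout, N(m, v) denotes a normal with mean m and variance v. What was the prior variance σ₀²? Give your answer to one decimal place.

Posterior precision equals prior precision plus data precision: 1/σ_n² = 1/σ₀² + n/σ².
So 1/σ₀² = 1/19.8645 − 6/138.7 = 0.050341 − 0.043259 = 0.007082.
Hence σ₀² = 1/0.007082 ≈ 141.2.

σ₀² = 141.2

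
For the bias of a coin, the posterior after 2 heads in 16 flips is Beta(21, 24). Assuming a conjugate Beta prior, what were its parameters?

Beta(19, 10)

A Beta(α, β) prior with s successes and f failures in binomial data gives a Beta(α+s, β+f) posterior.
So α = 21 − 2 = 19 and β = 24 − 14 = 10.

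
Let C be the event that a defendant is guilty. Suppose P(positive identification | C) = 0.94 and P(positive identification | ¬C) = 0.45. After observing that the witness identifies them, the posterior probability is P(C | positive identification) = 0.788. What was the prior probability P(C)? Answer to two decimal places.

In odds form, posterior odds = prior odds × likelihood ratio, so prior odds = posterior odds ÷ LR.
Posterior odds = 0.788/(1−0.788) = 3.7170. LR = 0.94/0.45 = 2.0889.
Prior odds = 3.7170/2.0889 = 1.7794, so P(C) = 1.7794/(1+1.7794) ≈ 0.64.

P(C) = 0.64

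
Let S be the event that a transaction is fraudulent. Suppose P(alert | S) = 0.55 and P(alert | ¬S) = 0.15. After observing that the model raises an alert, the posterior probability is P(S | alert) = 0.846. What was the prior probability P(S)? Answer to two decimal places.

P(S) = 0.60

Bayes' rule in odds form gives O(S|E) = O(S)·[P(E|S)/P(E|¬S)], hence O(S) = O(S|E)/LR.
Posterior odds = 0.846/(1−0.846) = 5.4935. LR = 0.55/0.15 = 3.6667.
Prior odds = 5.4935/3.6667 = 1.4982, so P(S) = 1.4982/(1+1.4982) ≈ 0.60.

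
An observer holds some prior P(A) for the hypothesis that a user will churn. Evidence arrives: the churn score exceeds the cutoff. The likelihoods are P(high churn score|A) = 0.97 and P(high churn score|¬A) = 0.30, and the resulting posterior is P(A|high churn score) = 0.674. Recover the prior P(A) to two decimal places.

Bayes' rule in odds form gives O(A|E) = O(A)·[P(E|A)/P(E|¬A)], hence O(A) = O(A|E)/LR.
Posterior odds = 0.674/(1−0.674) = 2.0675. LR = 0.97/0.30 = 3.2333.
Prior odds = 2.0675/3.2333 = 0.6394, so P(A) = 0.6394/(1+0.6394) ≈ 0.39.

P(A) = 0.39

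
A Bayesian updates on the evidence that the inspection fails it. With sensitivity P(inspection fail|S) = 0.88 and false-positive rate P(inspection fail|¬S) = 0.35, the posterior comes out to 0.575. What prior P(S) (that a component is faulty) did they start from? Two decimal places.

P(S) = 0.35

Bayes' rule in odds form gives O(S|E) = O(S)·[P(E|S)/P(E|¬S)], hence O(S) = O(S|E)/LR.
Posterior odds = 0.575/(1−0.575) = 1.3529. LR = 0.88/0.35 = 2.5143.
Prior odds = 1.3529/2.5143 = 0.5381, so P(S) = 0.5381/(1+0.5381) ≈ 0.35.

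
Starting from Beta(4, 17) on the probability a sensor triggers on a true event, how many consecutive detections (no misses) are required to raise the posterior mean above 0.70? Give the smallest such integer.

k = 36

After k detections and 0 misses the posterior is Beta(4+k, 17), with mean (4+k)/(4+17+k).
Set (4+k)/(21+k) > 0.70 and solve: k > (0.70·21 − 4)/(1 − 0.70) = 35.667.
The smallest integer exceeding 35.667 is 36, and checking k=36: (40)/(57) = 0.7018 > 0.70.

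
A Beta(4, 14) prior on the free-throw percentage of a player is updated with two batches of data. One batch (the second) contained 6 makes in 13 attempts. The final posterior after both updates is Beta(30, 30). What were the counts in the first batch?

20 makes and 9 misses

Sequential conjugate updates are equivalent to a single update on the pooled data, so total successes = posterior α − prior α and total failures = posterior β − prior β.
Total across both batches: 30−4=26 makes, 30−14=16 misses.
Subtract the second batch: 26−6=20 makes and 16−7=9 misses.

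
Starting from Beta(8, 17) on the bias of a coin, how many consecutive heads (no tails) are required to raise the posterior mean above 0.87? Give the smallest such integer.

k = 106

After k heads and 0 tails the posterior is Beta(8+k, 17), with mean (8+k)/(8+17+k).
Set (8+k)/(25+k) > 0.87 and solve: k > (0.87·25 − 8)/(1 − 0.87) = 105.769.
The smallest integer exceeding 105.769 is 106, and checking k=106: (114)/(131) = 0.8702 > 0.87.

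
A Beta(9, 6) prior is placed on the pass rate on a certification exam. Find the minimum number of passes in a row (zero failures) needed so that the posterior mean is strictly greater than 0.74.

k = 9

After k passes and 0 failures the posterior is Beta(9+k, 6), with mean (9+k)/(9+6+k).
Set (9+k)/(15+k) > 0.74 and solve: k > (0.74·15 − 9)/(1 − 0.74) = 8.077.
The smallest integer exceeding 8.077 is 9, and checking k=9: (18)/(24) = 0.7500 > 0.74.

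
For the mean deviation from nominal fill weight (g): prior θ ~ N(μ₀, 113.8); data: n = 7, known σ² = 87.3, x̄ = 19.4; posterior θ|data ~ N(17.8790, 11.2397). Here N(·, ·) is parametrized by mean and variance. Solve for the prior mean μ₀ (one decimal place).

The posterior mean is a precision-weighted average: μ_n = (τ₀μ₀ + τ_data·x̄)/(τ₀+τ_data), with τ₀=1/σ₀² and τ_data=n/σ².
Here τ₀ = 1/113.8 = 0.008787 and τ_data = 7/87.3 = 0.080183, so τ_n = 0.088970.
Rearranging for μ₀: μ₀ = (μ_n·τ_n − τ_data·x̄)/τ₀ = (17.8790·0.088970 − 0.080183·19.4) / 0.008787 = 0.035144/0.008787 ≈ 4.0.

μ₀ = 4.0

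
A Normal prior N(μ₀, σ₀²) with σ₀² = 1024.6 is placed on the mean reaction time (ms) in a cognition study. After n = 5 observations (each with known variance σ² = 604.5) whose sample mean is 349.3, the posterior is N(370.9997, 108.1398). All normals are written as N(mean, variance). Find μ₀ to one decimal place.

μ₀ = 554.9

The posterior mean is a precision-weighted average: μ_n = (τ₀μ₀ + τ_data·x̄)/(τ₀+τ_data), with τ₀=1/σ₀² and τ_data=n/σ².
Here τ₀ = 1/1024.6 = 0.000976 and τ_data = 5/604.5 = 0.008271, so τ_n = 0.009247.
Rearranging for μ₀: μ₀ = (μ_n·τ_n − τ_data·x̄)/τ₀ = (370.9997·0.009247 − 0.008271·349.3) / 0.000976 = 0.541574/0.000976 ≈ 554.9.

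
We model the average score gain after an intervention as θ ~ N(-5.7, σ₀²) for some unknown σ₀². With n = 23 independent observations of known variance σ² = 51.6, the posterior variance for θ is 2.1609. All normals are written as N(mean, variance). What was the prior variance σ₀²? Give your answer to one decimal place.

σ₀² = 58.7

For the Normal–Normal model with known σ², precisions add: τ_n = τ₀ + n/σ².
So 1/σ₀² = 1/2.1609 − 23/51.6 = 0.462770 − 0.445736 = 0.017034.
Hence σ₀² = 1/0.017034 ≈ 58.7.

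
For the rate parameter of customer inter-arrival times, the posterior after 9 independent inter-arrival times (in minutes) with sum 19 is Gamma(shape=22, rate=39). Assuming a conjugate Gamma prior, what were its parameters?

For an exponential likelihood with a Gamma(α, β) prior on the rate, n observations with total T give posterior Gamma(α+n, β+T).
So α = 22 − 9 = 13 and β = 39 − 19 = 20.

Gamma(shape=13, rate=20)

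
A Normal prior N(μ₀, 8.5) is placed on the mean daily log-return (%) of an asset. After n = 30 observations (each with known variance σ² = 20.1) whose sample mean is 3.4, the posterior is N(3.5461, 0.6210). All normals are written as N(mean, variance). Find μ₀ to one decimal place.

μ₀ = 5.4

With known observation variance, the Normal–Normal posterior has precision τ_n = τ₀ + n/σ² and mean μ_n = (τ₀μ₀ + (n/σ²)x̄)/τ_n.
Here τ₀ = 1/8.5 = 0.117647 and τ_data = 30/20.1 = 1.492537, so τ_n = 1.610184.
Rearranging for μ₀: μ₀ = (μ_n·τ_n − τ_data·x̄)/τ₀ = (3.5461·1.610184 − 1.492537·3.4) / 0.117647 = 0.635248/0.117647 ≈ 5.4.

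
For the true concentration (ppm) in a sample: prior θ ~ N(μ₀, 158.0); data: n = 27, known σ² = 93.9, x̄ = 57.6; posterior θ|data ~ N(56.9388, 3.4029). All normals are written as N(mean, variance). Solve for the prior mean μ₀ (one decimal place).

The posterior mean is a precision-weighted average: μ_n = (τ₀μ₀ + τ_data·x̄)/(τ₀+τ_data), with τ₀=1/σ₀² and τ_data=n/σ².
Here τ₀ = 1/158.0 = 0.006329 and τ_data = 27/93.9 = 0.287540, so τ_n = 0.293869.
Rearranging for μ₀: μ₀ = (μ_n·τ_n − τ_data·x̄)/τ₀ = (56.9388·0.293869 − 0.287540·57.6) / 0.006329 = 0.170244/0.006329 ≈ 26.9.

μ₀ = 26.9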